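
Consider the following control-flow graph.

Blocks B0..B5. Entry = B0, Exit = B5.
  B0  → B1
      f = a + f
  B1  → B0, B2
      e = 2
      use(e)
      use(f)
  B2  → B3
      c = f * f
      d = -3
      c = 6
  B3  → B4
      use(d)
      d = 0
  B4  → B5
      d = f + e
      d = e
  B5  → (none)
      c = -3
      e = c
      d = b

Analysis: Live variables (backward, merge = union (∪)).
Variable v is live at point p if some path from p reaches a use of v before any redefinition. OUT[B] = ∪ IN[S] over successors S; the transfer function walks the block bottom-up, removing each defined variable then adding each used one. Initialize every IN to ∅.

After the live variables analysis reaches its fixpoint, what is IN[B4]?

Answer: {b, e, f}

Derivation:
Converged values:
  B0:  IN={a, b, f}  OUT={a, b, f}
  B1:  IN={a, b, f}  OUT={a, b, e, f}
  B2:  IN={b, e, f}  OUT={b, d, e, f}
  B3:  IN={b, d, e, f}  OUT={b, e, f}
  B4:  IN={b, e, f}  OUT={b}
  B5:  IN={b}  OUT={}

Merge at B4: OUT[B4] = IN[B5] = {b}
Applying B4's transfer function to that OUT value gives IN[B4] (row B4 above).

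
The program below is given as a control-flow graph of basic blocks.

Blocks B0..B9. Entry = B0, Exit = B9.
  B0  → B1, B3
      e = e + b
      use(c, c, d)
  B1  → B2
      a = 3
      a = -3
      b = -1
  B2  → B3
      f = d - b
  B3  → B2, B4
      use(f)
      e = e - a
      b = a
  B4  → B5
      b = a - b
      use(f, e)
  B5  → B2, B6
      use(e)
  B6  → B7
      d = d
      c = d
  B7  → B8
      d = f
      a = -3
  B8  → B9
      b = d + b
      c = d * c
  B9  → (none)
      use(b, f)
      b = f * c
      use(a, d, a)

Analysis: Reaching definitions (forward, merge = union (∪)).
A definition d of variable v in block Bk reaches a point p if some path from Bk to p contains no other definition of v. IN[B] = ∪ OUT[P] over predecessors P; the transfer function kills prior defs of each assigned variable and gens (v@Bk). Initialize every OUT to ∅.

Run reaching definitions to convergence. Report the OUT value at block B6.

Per-block solution:
  B0:   IN={}   OUT={e@B0}
  B1:   IN={e@B0}   OUT={a@B1, b@B1, e@B0}
  B2:   IN={a@B1, b@B1, b@B3, b@B4, e@B0, e@B3, f@B2}   OUT={a@B1, b@B1, b@B3, b@B4, e@B0, e@B3, f@B2}
  B3:   IN={a@B1, b@B1, b@B3, b@B4, e@B0, e@B3, f@B2}   OUT={a@B1, b@B3, e@B3, f@B2}
  B4:   IN={a@B1, b@B3, e@B3, f@B2}   OUT={a@B1, b@B4, e@B3, f@B2}
  B5:   IN={a@B1, b@B4, e@B3, f@B2}   OUT={a@B1, b@B4, e@B3, f@B2}
  B6:   IN={a@B1, b@B4, e@B3, f@B2}   OUT={a@B1, b@B4, c@B6, d@B6, e@B3, f@B2}
  B7:   IN={a@B1, b@B4, c@B6, d@B6, e@B3, f@B2}   OUT={a@B7, b@B4, c@B6, d@B7, e@B3, f@B2}
  B8:   IN={a@B7, b@B4, c@B6, d@B7, e@B3, f@B2}   OUT={a@B7, b@B8, c@B8, d@B7, e@B3, f@B2}
  B9:   IN={a@B7, b@B8, c@B8, d@B7, e@B3, f@B2}   OUT={a@B7, b@B9, c@B8, d@B7, e@B3, f@B2}

Merge at B6: IN[B6] = OUT[B5] = {a@B1, b@B4, e@B3, f@B2}
Applying B6's transfer function to that IN value gives OUT[B6] (row B6 above).

Answer: {a@B1, b@B4, c@B6, d@B6, e@B3, f@B2}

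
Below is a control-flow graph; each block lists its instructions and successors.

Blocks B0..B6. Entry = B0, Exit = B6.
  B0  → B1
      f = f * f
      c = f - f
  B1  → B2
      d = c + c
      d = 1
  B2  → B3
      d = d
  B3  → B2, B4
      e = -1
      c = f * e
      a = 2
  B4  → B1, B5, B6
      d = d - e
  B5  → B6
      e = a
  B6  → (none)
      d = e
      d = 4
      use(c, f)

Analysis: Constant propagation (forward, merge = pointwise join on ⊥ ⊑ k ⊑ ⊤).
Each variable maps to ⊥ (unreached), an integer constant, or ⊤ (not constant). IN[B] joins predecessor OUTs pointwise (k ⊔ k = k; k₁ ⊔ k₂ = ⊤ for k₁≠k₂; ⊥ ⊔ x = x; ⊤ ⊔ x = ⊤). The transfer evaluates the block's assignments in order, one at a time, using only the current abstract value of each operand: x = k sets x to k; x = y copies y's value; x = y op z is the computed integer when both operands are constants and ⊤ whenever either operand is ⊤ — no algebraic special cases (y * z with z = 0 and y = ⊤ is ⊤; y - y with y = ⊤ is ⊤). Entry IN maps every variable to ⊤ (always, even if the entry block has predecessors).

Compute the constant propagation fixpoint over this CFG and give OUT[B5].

Answer: {a: 2, b: ⊤, c: ⊤, d: 2, e: 2, f: ⊤}

Trace:
Per-block solution:
  B0: | IN=(all ⊤) | OUT=(all ⊤)
  B1: | IN=(all ⊤) | OUT={d:1; rest ⊤}
  B2: | IN={d:1; rest ⊤} | OUT={d:1; rest ⊤}
  B3: | IN={d:1; rest ⊤} | OUT={a:2, d:1, e:-1; rest ⊤}
  B4: | IN={a:2, d:1, e:-1; rest ⊤} | OUT={a:2, d:2, e:-1; rest ⊤}
  B5: | IN={a:2, d:2, e:-1; rest ⊤} | OUT={a:2, d:2, e:2; rest ⊤}
  B6: | IN={a:2, d:2; rest ⊤} | OUT={a:2, d:4; rest ⊤}

Merge at B5: IN[B5] = OUT[B4] = {a: 2, b: ⊤, c: ⊤, d: 2, e: -1, f: ⊤}
Applying B5's transfer function to that IN value gives OUT[B5] (row B5 above).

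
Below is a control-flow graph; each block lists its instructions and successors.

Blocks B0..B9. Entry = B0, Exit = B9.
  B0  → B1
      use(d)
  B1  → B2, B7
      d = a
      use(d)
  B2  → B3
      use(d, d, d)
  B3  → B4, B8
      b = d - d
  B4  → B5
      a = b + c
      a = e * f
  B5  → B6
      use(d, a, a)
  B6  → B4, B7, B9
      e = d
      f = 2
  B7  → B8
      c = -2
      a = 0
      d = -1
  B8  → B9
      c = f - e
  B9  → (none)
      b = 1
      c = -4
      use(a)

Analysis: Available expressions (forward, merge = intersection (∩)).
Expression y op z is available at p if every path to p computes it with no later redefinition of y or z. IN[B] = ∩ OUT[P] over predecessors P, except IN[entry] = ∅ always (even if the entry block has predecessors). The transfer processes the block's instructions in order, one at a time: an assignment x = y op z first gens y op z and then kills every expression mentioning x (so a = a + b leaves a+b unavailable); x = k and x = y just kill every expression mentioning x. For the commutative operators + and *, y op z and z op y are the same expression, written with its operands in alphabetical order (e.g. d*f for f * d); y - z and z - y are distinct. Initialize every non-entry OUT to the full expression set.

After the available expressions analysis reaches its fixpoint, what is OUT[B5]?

Answer: {b+c, d-d, e*f}

Working:
Converged values:
  B0:  IN={}  OUT={}
  B1:  IN={}  OUT={}
  B2:  IN={}  OUT={}
  B3:  IN={}  OUT={d-d}
  B4:  IN={d-d}  OUT={b+c, d-d, e*f}
  B5:  IN={b+c, d-d, e*f}  OUT={b+c, d-d, e*f}
  B6:  IN={b+c, d-d, e*f}  OUT={b+c, d-d}
  B7:  IN={}  OUT={}
  B8:  IN={}  OUT={f-e}
  B9:  IN={}  OUT={}

Merge at B5: IN[B5] = OUT[B4] = {b+c, d-d, e*f}
Applying B5's transfer function to that IN value gives OUT[B5] (row B5 above).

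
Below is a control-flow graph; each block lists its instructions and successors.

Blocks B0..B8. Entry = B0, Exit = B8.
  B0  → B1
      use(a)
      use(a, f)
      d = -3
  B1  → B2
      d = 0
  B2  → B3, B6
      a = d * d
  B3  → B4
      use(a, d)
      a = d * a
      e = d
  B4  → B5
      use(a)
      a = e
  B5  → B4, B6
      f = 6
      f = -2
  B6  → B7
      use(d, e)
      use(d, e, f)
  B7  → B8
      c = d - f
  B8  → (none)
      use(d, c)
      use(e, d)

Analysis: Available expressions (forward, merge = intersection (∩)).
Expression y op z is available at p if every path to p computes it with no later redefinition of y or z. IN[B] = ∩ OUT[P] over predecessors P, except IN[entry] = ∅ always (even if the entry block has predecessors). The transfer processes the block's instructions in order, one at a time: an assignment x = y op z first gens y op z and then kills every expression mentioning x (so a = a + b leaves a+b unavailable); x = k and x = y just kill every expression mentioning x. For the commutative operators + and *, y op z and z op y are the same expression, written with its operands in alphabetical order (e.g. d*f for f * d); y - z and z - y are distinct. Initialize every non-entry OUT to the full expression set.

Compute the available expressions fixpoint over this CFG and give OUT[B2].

Answer: {d*d}

Working:
Converged values:
  B0:  IN={}  OUT={}
  B1:  IN={}  OUT={}
  B2:  IN={}  OUT={d*d}
  B3:  IN={d*d}  OUT={d*d}
  B4:  IN={d*d}  OUT={d*d}
  B5:  IN={d*d}  OUT={d*d}
  B6:  IN={d*d}  OUT={d*d}
  B7:  IN={d*d}  OUT={d*d, d-f}
  B8:  IN={d*d, d-f}  OUT={d*d, d-f}

Merge at B2: IN[B2] = OUT[B1] = {}
Applying B2's transfer function to that IN value gives OUT[B2] (row B2 above).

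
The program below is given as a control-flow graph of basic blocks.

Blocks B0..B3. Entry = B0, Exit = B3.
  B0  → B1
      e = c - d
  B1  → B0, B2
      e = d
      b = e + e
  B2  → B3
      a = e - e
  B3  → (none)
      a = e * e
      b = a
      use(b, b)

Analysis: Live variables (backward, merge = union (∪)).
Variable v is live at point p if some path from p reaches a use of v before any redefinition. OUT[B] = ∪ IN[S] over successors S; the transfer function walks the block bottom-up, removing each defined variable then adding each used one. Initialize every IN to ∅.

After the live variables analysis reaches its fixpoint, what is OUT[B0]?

Answer: {c, d}

Derivation:
Fixpoint table:
  B0:   IN={c, d}   OUT={c, d}
  B1:   IN={c, d}   OUT={c, d, e}
  B2:   IN={e}   OUT={e}
  B3:   IN={e}   OUT={}

Merge at B0: OUT[B0] = IN[B1] = {c, d}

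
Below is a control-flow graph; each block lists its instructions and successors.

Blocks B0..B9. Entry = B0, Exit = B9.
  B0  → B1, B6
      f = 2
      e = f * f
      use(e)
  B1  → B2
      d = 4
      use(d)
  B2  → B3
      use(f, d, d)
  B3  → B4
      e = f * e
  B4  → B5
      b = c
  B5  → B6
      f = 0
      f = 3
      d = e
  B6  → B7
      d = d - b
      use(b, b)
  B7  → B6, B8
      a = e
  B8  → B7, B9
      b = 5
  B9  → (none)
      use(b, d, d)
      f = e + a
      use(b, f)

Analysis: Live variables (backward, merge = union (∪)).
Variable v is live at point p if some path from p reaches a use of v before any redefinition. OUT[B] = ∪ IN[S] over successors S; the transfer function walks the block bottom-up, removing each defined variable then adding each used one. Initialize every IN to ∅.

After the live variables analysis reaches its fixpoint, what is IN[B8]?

Answer: {a, d, e}

Trace:
Fixpoint table:
  B0:  IN={b, c, d}  OUT={b, c, d, e, f}
  B1:  IN={c, e, f}  OUT={c, d, e, f}
  B2:  IN={c, d, e, f}  OUT={c, e, f}
  B3:  IN={c, e, f}  OUT={c, e}
  B4:  IN={c, e}  OUT={b, e}
  B5:  IN={b, e}  OUT={b, d, e}
  B6:  IN={b, d, e}  OUT={b, d, e}
  B7:  IN={b, d, e}  OUT={a, b, d, e}
  B8:  IN={a, d, e}  OUT={a, b, d, e}
  B9:  IN={a, b, d, e}  OUT={}

Merge at B8: OUT[B8] = IN[B7] ⊔ IN[B9] = {a, b, d, e}
Applying B8's transfer function to that OUT value gives IN[B8] (row B8 above).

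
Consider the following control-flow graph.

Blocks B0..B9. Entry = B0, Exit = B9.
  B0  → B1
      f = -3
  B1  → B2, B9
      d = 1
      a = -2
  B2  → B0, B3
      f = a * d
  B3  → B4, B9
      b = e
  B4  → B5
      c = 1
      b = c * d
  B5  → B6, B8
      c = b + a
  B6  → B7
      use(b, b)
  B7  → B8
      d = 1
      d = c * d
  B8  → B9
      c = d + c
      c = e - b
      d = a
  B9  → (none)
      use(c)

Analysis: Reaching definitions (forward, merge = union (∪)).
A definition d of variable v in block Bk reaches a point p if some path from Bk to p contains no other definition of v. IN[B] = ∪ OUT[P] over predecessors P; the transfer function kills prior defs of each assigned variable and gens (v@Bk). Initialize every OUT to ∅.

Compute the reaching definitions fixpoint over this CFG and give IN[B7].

Converged values:
  B0:   IN={a@B1, d@B1, f@B2}   OUT={a@B1, d@B1, f@B0}
  B1:   IN={a@B1, d@B1, f@B0}   OUT={a@B1, d@B1, f@B0}
  B2:   IN={a@B1, d@B1, f@B0}   OUT={a@B1, d@B1, f@B2}
  B3:   IN={a@B1, d@B1, f@B2}   OUT={a@B1, b@B3, d@B1, f@B2}
  B4:   IN={a@B1, b@B3, d@B1, f@B2}   OUT={a@B1, b@B4, c@B4, d@B1, f@B2}
  B5:   IN={a@B1, b@B4, c@B4, d@B1, f@B2}   OUT={a@B1, b@B4, c@B5, d@B1, f@B2}
  B6:   IN={a@B1, b@B4, c@B5, d@B1, f@B2}   OUT={a@B1, b@B4, c@B5, d@B1, f@B2}
  B7:   IN={a@B1, b@B4, c@B5, d@B1, f@B2}   OUT={a@B1, b@B4, c@B5, d@B7, f@B2}
  B8:   IN={a@B1, b@B4, c@B5, d@B1, d@B7, f@B2}   OUT={a@B1, b@B4, c@B8, d@B8, f@B2}
  B9:   IN={a@B1, b@B3, b@B4, c@B8, d@B1, d@B8, f@B0, f@B2}   OUT={a@B1, b@B3, b@B4, c@B8, d@B1, d@B8, f@B0, f@B2}

Merge at B7: IN[B7] = OUT[B6] = {a@B1, b@B4, c@B5, d@B1, f@B2}

Answer: {a@B1, b@B4, c@B5, d@B1, f@B2}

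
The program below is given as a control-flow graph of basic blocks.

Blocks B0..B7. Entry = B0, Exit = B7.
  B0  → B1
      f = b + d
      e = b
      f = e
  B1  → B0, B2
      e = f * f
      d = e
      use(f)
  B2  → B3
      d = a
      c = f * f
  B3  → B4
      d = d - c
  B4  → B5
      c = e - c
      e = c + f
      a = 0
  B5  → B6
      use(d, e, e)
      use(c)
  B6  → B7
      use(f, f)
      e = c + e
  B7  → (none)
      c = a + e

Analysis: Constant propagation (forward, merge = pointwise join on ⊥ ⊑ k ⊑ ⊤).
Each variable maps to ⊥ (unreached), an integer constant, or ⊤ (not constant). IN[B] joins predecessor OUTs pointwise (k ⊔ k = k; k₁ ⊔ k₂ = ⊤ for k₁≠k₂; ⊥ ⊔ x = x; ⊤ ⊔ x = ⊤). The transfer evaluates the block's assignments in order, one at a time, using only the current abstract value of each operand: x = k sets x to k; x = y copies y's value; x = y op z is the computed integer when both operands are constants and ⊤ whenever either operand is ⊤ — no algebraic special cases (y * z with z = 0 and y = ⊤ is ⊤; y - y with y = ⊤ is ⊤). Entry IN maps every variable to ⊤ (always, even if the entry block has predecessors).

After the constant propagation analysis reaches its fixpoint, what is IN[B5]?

Converged values:
  B0: | IN=(all ⊤) | OUT=(all ⊤)
  B1: | IN=(all ⊤) | OUT=(all ⊤)
  B2: | IN=(all ⊤) | OUT=(all ⊤)
  B3: | IN=(all ⊤) | OUT=(all ⊤)
  B4: | IN=(all ⊤) | OUT={a:0; rest ⊤}
  B5: | IN={a:0; rest ⊤} | OUT={a:0; rest ⊤}
  B6: | IN={a:0; rest ⊤} | OUT={a:0; rest ⊤}
  B7: | IN={a:0; rest ⊤} | OUT={a:0; rest ⊤}

Merge at B5: IN[B5] = OUT[B4] = {a: 0, b: ⊤, c: ⊤, d: ⊤, e: ⊤, f: ⊤}

Answer: {a: 0, b: ⊤, c: ⊤, d: ⊤, e: ⊤, f: ⊤}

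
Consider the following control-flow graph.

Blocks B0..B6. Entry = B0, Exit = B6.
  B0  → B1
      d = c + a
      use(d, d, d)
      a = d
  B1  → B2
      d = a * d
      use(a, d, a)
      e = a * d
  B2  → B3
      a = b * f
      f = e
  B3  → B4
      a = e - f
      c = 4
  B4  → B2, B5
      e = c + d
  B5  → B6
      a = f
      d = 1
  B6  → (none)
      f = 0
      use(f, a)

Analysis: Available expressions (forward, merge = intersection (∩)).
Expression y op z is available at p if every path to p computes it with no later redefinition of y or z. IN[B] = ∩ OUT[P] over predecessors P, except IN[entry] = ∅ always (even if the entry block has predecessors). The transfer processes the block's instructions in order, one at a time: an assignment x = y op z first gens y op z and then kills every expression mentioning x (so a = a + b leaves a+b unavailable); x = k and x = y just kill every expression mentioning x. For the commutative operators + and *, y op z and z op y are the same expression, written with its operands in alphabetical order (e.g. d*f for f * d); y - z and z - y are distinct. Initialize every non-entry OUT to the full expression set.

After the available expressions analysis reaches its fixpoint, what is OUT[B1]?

Fixpoint table:
  B0:   IN={}   OUT={}
  B1:   IN={}   OUT={a*d}
  B2:   IN={}   OUT={}
  B3:   IN={}   OUT={e-f}
  B4:   IN={e-f}   OUT={c+d}
  B5:   IN={c+d}   OUT={}
  B6:   IN={}   OUT={}

Merge at B1: IN[B1] = OUT[B0] = {}
Applying B1's transfer function to that IN value gives OUT[B1] (row B1 above).

Answer: {a*d}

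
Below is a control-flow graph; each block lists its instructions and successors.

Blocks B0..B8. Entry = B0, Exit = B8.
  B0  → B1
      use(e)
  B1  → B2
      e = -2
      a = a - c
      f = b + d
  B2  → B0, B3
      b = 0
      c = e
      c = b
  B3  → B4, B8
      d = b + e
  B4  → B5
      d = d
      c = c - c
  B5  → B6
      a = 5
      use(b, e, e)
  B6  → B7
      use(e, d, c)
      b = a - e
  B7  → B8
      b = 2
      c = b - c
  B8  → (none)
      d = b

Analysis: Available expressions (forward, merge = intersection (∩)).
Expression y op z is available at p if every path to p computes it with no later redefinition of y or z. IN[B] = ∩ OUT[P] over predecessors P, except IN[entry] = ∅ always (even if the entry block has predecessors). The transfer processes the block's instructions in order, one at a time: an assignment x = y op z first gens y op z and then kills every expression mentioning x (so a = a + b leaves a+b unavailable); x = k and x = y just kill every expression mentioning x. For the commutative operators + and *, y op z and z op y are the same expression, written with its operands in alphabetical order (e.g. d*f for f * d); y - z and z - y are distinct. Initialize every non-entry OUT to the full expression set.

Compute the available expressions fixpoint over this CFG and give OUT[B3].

Answer: {b+e}

Derivation:
Fixpoint table:
  B0:  IN={}  OUT={}
  B1:  IN={}  OUT={b+d}
  B2:  IN={b+d}  OUT={}
  B3:  IN={}  OUT={b+e}
  B4:  IN={b+e}  OUT={b+e}
  B5:  IN={b+e}  OUT={b+e}
  B6:  IN={b+e}  OUT={a-e}
  B7:  IN={a-e}  OUT={a-e}
  B8:  IN={}  OUT={}

Merge at B3: IN[B3] = OUT[B2] = {}
Applying B3's transfer function to that IN value gives OUT[B3] (row B3 above).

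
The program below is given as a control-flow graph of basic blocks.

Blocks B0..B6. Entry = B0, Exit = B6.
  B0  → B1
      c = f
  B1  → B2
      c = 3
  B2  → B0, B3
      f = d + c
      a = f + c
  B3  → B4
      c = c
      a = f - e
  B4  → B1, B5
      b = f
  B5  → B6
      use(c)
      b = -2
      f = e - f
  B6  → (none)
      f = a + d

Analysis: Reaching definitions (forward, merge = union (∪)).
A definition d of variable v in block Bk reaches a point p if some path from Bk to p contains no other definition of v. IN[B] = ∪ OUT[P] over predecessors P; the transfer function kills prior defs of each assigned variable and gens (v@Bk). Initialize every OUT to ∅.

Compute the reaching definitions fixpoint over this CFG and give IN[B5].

Converged values:
  B0: | IN={a@B2, b@B4, c@B1, f@B2} | OUT={a@B2, b@B4, c@B0, f@B2}
  B1: | IN={a@B2, a@B3, b@B4, c@B0, c@B3, f@B2} | OUT={a@B2, a@B3, b@B4, c@B1, f@B2}
  B2: | IN={a@B2, a@B3, b@B4, c@B1, f@B2} | OUT={a@B2, b@B4, c@B1, f@B2}
  B3: | IN={a@B2, b@B4, c@B1, f@B2} | OUT={a@B3, b@B4, c@B3, f@B2}
  B4: | IN={a@B3, b@B4, c@B3, f@B2} | OUT={a@B3, b@B4, c@B3, f@B2}
  B5: | IN={a@B3, b@B4, c@B3, f@B2} | OUT={a@B3, b@B5, c@B3, f@B5}
  B6: | IN={a@B3, b@B5, c@B3, f@B5} | OUT={a@B3, b@B5, c@B3, f@B6}

Merge at B5: IN[B5] = OUT[B4] = {a@B3, b@B4, c@B3, f@B2}

Answer: {a@B3, b@B4, c@B3, f@B2}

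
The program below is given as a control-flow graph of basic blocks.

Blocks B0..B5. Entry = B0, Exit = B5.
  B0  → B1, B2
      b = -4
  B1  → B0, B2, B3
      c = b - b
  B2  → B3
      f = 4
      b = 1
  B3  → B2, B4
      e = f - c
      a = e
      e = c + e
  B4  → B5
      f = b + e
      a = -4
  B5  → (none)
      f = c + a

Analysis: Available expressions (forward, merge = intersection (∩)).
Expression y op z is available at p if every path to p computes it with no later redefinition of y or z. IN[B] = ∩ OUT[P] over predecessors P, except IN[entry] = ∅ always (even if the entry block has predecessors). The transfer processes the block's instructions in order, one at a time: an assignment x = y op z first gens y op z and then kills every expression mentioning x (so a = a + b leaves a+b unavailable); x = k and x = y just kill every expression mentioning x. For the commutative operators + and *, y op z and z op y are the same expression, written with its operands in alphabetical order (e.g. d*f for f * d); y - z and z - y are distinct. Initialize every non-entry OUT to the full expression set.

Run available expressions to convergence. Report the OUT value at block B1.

Answer: {b-b}

Working:
Converged values:
  B0: | IN={} | OUT={}
  B1: | IN={} | OUT={b-b}
  B2: | IN={} | OUT={}
  B3: | IN={} | OUT={f-c}
  B4: | IN={f-c} | OUT={b+e}
  B5: | IN={b+e} | OUT={a+c, b+e}

Merge at B1: IN[B1] = OUT[B0] = {}
Applying B1's transfer function to that IN value gives OUT[B1] (row B1 above).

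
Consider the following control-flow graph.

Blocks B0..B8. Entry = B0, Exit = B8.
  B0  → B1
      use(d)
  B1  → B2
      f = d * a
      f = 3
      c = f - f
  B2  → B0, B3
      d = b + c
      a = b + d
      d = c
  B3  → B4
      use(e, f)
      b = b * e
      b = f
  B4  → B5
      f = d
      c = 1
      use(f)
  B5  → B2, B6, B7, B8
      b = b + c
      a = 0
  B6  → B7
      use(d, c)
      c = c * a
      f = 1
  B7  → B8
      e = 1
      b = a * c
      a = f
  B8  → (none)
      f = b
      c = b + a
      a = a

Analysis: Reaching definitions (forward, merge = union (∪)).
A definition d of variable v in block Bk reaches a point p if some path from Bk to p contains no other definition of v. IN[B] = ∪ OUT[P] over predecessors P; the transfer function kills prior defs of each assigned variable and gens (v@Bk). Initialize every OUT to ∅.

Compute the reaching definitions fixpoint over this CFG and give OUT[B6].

Answer: {a@B5, b@B5, c@B6, d@B2, f@B6}

Trace:
Per-block solution:
  B0:  IN={a@B2, b@B5, c@B1, c@B4, d@B2, f@B1, f@B4}  OUT={a@B2, b@B5, c@B1, c@B4, d@B2, f@B1, f@B4}
  B1:  IN={a@B2, b@B5, c@B1, c@B4, d@B2, f@B1, f@B4}  OUT={a@B2, b@B5, c@B1, d@B2, f@B1}
  B2:  IN={a@B2, a@B5, b@B5, c@B1, c@B4, d@B2, f@B1, f@B4}  OUT={a@B2, b@B5, c@B1, c@B4, d@B2, f@B1, f@B4}
  B3:  IN={a@B2, b@B5, c@B1, c@B4, d@B2, f@B1, f@B4}  OUT={a@B2, b@B3, c@B1, c@B4, d@B2, f@B1, f@B4}
  B4:  IN={a@B2, b@B3, c@B1, c@B4, d@B2, f@B1, f@B4}  OUT={a@B2, b@B3, c@B4, d@B2, f@B4}
  B5:  IN={a@B2, b@B3, c@B4, d@B2, f@B4}  OUT={a@B5, b@B5, c@B4, d@B2, f@B4}
  B6:  IN={a@B5, b@B5, c@B4, d@B2, f@B4}  OUT={a@B5, b@B5, c@B6, d@B2, f@B6}
  B7:  IN={a@B5, b@B5, c@B4, c@B6, d@B2, f@B4, f@B6}  OUT={a@B7, b@B7, c@B4, c@B6, d@B2, e@B7, f@B4, f@B6}
  B8:  IN={a@B5, a@B7, b@B5, b@B7, c@B4, c@B6, d@B2, e@B7, f@B4, f@B6}  OUT={a@B8, b@B5, b@B7, c@B8, d@B2, e@B7, f@B8}

Merge at B6: IN[B6] = OUT[B5] = {a@B5, b@B5, c@B4, d@B2, f@B4}
Applying B6's transfer function to that IN value gives OUT[B6] (row B6 above).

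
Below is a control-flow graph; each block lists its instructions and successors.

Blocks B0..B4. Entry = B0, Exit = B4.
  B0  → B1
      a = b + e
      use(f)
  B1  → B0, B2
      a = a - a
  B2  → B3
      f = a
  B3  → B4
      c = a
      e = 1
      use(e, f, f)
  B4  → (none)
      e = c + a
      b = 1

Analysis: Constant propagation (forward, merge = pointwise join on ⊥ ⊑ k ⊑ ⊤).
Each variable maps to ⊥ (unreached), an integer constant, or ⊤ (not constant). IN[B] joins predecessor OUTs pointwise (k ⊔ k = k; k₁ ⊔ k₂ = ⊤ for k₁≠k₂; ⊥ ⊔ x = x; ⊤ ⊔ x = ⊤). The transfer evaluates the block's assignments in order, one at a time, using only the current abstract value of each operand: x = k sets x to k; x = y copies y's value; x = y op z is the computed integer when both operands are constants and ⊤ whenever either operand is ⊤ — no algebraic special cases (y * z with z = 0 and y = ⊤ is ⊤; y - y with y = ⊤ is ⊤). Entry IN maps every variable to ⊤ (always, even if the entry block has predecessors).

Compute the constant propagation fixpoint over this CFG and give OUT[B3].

Answer: {a: ⊤, b: ⊤, c: ⊤, d: ⊤, e: 1, f: ⊤}

Trace:
Per-block solution:
  B0:   IN=(all ⊤)   OUT=(all ⊤)
  B1:   IN=(all ⊤)   OUT=(all ⊤)
  B2:   IN=(all ⊤)   OUT=(all ⊤)
  B3:   IN=(all ⊤)   OUT={e:1; rest ⊤}
  B4:   IN={e:1; rest ⊤}   OUT={b:1; rest ⊤}

Merge at B3: IN[B3] = OUT[B2] = {a: ⊤, b: ⊤, c: ⊤, d: ⊤, e: ⊤, f: ⊤}
Applying B3's transfer function to that IN value gives OUT[B3] (row B3 above).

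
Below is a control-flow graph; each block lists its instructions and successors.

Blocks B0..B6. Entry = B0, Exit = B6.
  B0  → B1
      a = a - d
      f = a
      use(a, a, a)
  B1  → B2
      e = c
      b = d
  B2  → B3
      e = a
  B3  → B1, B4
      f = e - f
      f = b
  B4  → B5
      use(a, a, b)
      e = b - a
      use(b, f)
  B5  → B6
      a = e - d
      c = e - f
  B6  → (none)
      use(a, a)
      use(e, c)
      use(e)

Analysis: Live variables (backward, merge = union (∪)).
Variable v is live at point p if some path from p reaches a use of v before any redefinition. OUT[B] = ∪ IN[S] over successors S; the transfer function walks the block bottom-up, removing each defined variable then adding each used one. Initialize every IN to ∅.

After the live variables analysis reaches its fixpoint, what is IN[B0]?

Converged values:
  B0:   IN={a, c, d}   OUT={a, c, d, f}
  B1:   IN={a, c, d, f}   OUT={a, b, c, d, f}
  B2:   IN={a, b, c, d, f}   OUT={a, b, c, d, e, f}
  B3:   IN={a, b, c, d, e, f}   OUT={a, b, c, d, f}
  B4:   IN={a, b, d, f}   OUT={d, e, f}
  B5:   IN={d, e, f}   OUT={a, c, e}
  B6:   IN={a, c, e}   OUT={}

Merge at B0: OUT[B0] = IN[B1] = {a, c, d, f}
Applying B0's transfer function to that OUT value gives IN[B0] (row B0 above).

Answer: {a, c, d}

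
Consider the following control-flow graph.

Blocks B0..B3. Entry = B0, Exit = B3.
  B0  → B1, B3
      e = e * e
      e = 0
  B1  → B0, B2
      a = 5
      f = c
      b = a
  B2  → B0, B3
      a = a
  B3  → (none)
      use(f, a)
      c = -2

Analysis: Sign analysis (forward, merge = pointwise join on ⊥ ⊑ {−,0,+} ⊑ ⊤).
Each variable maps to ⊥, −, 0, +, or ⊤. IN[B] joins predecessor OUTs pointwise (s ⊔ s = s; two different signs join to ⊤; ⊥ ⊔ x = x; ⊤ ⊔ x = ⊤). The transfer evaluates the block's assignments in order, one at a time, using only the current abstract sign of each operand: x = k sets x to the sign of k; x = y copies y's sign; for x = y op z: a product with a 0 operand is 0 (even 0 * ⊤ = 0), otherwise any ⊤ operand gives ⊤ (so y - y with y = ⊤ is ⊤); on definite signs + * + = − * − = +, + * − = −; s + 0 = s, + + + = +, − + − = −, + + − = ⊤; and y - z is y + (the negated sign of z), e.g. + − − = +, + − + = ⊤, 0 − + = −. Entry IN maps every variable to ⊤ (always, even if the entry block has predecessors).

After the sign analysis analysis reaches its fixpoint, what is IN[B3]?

Fixpoint table:
  B0:   IN=(all ⊤)   OUT={e:0; rest ⊤}
  B1:   IN={e:0; rest ⊤}   OUT={a:+, b:+, e:0; rest ⊤}
  B2:   IN={a:+, b:+, e:0; rest ⊤}   OUT={a:+, b:+, e:0; rest ⊤}
  B3:   IN={e:0; rest ⊤}   OUT={c:-, e:0; rest ⊤}

Merge at B3: IN[B3] = OUT[B0] ⊔ OUT[B2] = {a: ⊤, b: ⊤, c: ⊤, d: ⊤, e: 0, f: ⊤}

Answer: {a: ⊤, b: ⊤, c: ⊤, d: ⊤, e: 0, f: ⊤}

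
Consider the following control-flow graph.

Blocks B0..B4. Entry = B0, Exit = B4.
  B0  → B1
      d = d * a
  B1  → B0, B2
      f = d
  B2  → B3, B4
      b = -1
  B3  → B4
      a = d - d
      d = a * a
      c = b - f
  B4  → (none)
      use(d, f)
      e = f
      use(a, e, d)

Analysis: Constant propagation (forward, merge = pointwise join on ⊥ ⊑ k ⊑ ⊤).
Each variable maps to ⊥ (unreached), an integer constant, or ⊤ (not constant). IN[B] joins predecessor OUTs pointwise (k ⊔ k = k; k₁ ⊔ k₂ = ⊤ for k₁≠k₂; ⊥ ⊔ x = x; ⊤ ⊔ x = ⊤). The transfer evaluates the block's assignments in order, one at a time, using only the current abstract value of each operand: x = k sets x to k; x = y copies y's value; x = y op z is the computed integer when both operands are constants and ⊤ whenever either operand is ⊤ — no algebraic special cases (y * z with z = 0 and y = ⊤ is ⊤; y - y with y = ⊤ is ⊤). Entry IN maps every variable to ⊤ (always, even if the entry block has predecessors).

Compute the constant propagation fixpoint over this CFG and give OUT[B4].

Answer: {a: ⊤, b: -1, c: ⊤, d: ⊤, e: ⊤, f: ⊤}

Derivation:
Per-block solution:
  B0:  IN=(all ⊤)  OUT=(all ⊤)
  B1:  IN=(all ⊤)  OUT=(all ⊤)
  B2:  IN=(all ⊤)  OUT={b:-1; rest ⊤}
  B3:  IN={b:-1; rest ⊤}  OUT={b:-1; rest ⊤}
  B4:  IN={b:-1; rest ⊤}  OUT={b:-1; rest ⊤}

Merge at B4: IN[B4] = OUT[B2] ⊔ OUT[B3] = {a: ⊤, b: -1, c: ⊤, d: ⊤, e: ⊤, f: ⊤}
Applying B4's transfer function to that IN value gives OUT[B4] (row B4 above).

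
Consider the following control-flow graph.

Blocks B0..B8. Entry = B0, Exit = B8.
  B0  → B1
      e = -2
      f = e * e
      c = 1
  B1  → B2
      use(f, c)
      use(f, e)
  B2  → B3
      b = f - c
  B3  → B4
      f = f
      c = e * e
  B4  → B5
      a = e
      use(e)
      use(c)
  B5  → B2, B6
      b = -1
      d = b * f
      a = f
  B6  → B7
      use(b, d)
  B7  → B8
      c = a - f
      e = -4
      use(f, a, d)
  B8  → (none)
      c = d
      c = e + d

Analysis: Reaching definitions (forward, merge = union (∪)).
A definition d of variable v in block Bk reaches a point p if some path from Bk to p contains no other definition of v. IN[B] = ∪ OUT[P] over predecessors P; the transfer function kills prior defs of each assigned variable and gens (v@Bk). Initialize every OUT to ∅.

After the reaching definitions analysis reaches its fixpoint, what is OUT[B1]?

Fixpoint table:
  B0:   IN={}   OUT={c@B0, e@B0, f@B0}
  B1:   IN={c@B0, e@B0, f@B0}   OUT={c@B0, e@B0, f@B0}
  B2:   IN={a@B5, b@B5, c@B0, c@B3, d@B5, e@B0, f@B0, f@B3}   OUT={a@B5, b@B2, c@B0, c@B3, d@B5, e@B0, f@B0, f@B3}
  B3:   IN={a@B5, b@B2, c@B0, c@B3, d@B5, e@B0, f@B0, f@B3}   OUT={a@B5, b@B2, c@B3, d@B5, e@B0, f@B3}
  B4:   IN={a@B5, b@B2, c@B3, d@B5, e@B0, f@B3}   OUT={a@B4, b@B2, c@B3, d@B5, e@B0, f@B3}
  B5:   IN={a@B4, b@B2, c@B3, d@B5, e@B0, f@B3}   OUT={a@B5, b@B5, c@B3, d@B5, e@B0, f@B3}
  B6:   IN={a@B5, b@B5, c@B3, d@B5, e@B0, f@B3}   OUT={a@B5, b@B5, c@B3, d@B5, e@B0, f@B3}
  B7:   IN={a@B5, b@B5, c@B3, d@B5, e@B0, f@B3}   OUT={a@B5, b@B5, c@B7, d@B5, e@B7, f@B3}
  B8:   IN={a@B5, b@B5, c@B7, d@B5, e@B7, f@B3}   OUT={a@B5, b@B5, c@B8, d@B5, e@B7, f@B3}

Merge at B1: IN[B1] = OUT[B0] = {c@B0, e@B0, f@B0}
Applying B1's transfer function to that IN value gives OUT[B1] (row B1 above).

Answer: {c@B0, e@B0, f@B0}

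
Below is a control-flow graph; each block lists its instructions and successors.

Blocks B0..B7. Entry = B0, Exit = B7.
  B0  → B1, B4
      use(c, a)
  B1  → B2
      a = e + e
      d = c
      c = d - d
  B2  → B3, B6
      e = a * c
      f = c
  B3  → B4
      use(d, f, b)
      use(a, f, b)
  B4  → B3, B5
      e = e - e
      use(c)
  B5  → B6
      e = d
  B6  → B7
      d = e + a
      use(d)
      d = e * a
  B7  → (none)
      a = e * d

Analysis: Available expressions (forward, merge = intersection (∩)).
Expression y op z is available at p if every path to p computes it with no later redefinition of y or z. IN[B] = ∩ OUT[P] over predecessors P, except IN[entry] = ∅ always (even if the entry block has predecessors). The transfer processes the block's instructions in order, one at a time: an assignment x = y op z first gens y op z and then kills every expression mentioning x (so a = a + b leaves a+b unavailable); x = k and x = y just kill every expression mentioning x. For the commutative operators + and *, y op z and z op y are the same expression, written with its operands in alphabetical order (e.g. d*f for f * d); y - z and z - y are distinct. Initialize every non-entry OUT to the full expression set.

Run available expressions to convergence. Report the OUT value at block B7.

Answer: {d*e}

Derivation:
Fixpoint table:
  B0: | IN={} | OUT={}
  B1: | IN={} | OUT={d-d, e+e}
  B2: | IN={d-d, e+e} | OUT={a*c, d-d}
  B3: | IN={} | OUT={}
  B4: | IN={} | OUT={}
  B5: | IN={} | OUT={}
  B6: | IN={} | OUT={a*e, a+e}
  B7: | IN={a*e, a+e} | OUT={d*e}

Merge at B7: IN[B7] = OUT[B6] = {a*e, a+e}
Applying B7's transfer function to that IN value gives OUT[B7] (row B7 above).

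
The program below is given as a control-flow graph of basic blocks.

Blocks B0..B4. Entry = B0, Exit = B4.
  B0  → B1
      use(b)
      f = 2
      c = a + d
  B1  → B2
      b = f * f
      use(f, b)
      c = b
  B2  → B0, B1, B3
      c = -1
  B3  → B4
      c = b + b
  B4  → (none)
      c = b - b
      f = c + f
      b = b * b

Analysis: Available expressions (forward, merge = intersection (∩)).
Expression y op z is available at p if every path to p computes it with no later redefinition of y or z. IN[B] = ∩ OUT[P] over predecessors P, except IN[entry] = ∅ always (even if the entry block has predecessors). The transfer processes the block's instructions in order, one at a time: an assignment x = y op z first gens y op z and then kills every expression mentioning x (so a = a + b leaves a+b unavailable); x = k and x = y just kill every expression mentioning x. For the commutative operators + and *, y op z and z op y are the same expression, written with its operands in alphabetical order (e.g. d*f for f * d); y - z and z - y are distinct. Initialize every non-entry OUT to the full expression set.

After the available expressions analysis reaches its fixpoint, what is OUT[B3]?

Answer: {a+d, b+b, f*f}

Derivation:
Fixpoint table:
  B0:  IN={}  OUT={a+d}
  B1:  IN={a+d}  OUT={a+d, f*f}
  B2:  IN={a+d, f*f}  OUT={a+d, f*f}
  B3:  IN={a+d, f*f}  OUT={a+d, b+b, f*f}
  B4:  IN={a+d, b+b, f*f}  OUT={a+d}

Merge at B3: IN[B3] = OUT[B2] = {a+d, f*f}
Applying B3's transfer function to that IN value gives OUT[B3] (row B3 above).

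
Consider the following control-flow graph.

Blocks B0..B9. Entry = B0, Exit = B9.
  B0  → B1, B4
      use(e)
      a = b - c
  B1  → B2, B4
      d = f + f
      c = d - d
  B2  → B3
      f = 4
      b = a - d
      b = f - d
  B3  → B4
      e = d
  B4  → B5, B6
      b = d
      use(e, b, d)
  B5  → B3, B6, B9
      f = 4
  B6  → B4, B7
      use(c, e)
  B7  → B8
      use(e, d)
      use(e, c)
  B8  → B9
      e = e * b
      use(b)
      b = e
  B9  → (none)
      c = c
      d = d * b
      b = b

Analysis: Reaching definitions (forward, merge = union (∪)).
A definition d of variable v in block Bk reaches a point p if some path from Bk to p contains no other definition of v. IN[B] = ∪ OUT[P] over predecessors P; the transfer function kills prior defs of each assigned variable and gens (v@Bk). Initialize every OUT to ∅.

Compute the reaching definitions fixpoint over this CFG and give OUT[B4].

Fixpoint table:
  B0:   IN={}   OUT={a@B0}
  B1:   IN={a@B0}   OUT={a@B0, c@B1, d@B1}
  B2:   IN={a@B0, c@B1, d@B1}   OUT={a@B0, b@B2, c@B1, d@B1, f@B2}
  B3:   IN={a@B0, b@B2, b@B4, c@B1, d@B1, e@B3, f@B2, f@B5}   OUT={a@B0, b@B2, b@B4, c@B1, d@B1, e@B3, f@B2, f@B5}
  B4:   IN={a@B0, b@B2, b@B4, c@B1, d@B1, e@B3, f@B2, f@B5}   OUT={a@B0, b@B4, c@B1, d@B1, e@B3, f@B2, f@B5}
  B5:   IN={a@B0, b@B4, c@B1, d@B1, e@B3, f@B2, f@B5}   OUT={a@B0, b@B4, c@B1, d@B1, e@B3, f@B5}
  B6:   IN={a@B0, b@B4, c@B1, d@B1, e@B3, f@B2, f@B5}   OUT={a@B0, b@B4, c@B1, d@B1, e@B3, f@B2, f@B5}
  B7:   IN={a@B0, b@B4, c@B1, d@B1, e@B3, f@B2, f@B5}   OUT={a@B0, b@B4, c@B1, d@B1, e@B3, f@B2, f@B5}
  B8:   IN={a@B0, b@B4, c@B1, d@B1, e@B3, f@B2, f@B5}   OUT={a@B0, b@B8, c@B1, d@B1, e@B8, f@B2, f@B5}
  B9:   IN={a@B0, b@B4, b@B8, c@B1, d@B1, e@B3, e@B8, f@B2, f@B5}   OUT={a@B0, b@B9, c@B9, d@B9, e@B3, e@B8, f@B2, f@B5}

Merge at B4: IN[B4] = OUT[B0] ⊔ OUT[B1] ⊔ OUT[B3] ⊔ OUT[B6] = {a@B0, b@B2, b@B4, c@B1, d@B1, e@B3, f@B2, f@B5}
Applying B4's transfer function to that IN value gives OUT[B4] (row B4 above).

Answer: {a@B0, b@B4, c@B1, d@B1, e@B3, f@B2, f@B5}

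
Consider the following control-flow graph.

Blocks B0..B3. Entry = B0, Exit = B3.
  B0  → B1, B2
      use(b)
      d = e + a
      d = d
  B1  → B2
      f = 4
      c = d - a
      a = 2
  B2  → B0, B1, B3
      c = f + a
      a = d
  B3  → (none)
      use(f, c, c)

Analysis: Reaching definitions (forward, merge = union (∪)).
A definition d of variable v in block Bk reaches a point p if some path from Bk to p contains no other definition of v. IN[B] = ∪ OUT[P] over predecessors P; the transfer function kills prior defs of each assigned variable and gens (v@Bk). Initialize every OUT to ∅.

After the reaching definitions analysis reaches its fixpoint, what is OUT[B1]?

Converged values:
  B0:   IN={a@B2, c@B2, d@B0, f@B1}   OUT={a@B2, c@B2, d@B0, f@B1}
  B1:   IN={a@B2, c@B2, d@B0, f@B1}   OUT={a@B1, c@B1, d@B0, f@B1}
  B2:   IN={a@B1, a@B2, c@B1, c@B2, d@B0, f@B1}   OUT={a@B2, c@B2, d@B0, f@B1}
  B3:   IN={a@B2, c@B2, d@B0, f@B1}   OUT={a@B2, c@B2, d@B0, f@B1}

Merge at B1: IN[B1] = OUT[B0] ⊔ OUT[B2] = {a@B2, c@B2, d@B0, f@B1}
Applying B1's transfer function to that IN value gives OUT[B1] (row B1 above).

Answer: {a@B1, c@B1, d@B0, f@B1}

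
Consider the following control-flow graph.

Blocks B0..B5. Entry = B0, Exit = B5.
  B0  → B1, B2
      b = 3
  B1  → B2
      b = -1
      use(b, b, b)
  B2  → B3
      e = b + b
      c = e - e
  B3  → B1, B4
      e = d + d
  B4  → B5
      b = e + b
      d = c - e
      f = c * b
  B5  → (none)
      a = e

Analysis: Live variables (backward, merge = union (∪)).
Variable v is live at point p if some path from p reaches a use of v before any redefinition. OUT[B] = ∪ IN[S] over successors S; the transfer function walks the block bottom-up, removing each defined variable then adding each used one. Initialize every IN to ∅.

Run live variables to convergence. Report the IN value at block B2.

Per-block solution:
  B0:  IN={d}  OUT={b, d}
  B1:  IN={d}  OUT={b, d}
  B2:  IN={b, d}  OUT={b, c, d}
  B3:  IN={b, c, d}  OUT={b, c, d, e}
  B4:  IN={b, c, e}  OUT={e}
  B5:  IN={e}  OUT={}

Merge at B2: OUT[B2] = IN[B3] = {b, c, d}
Applying B2's transfer function to that OUT value gives IN[B2] (row B2 above).

Answer: {b, d}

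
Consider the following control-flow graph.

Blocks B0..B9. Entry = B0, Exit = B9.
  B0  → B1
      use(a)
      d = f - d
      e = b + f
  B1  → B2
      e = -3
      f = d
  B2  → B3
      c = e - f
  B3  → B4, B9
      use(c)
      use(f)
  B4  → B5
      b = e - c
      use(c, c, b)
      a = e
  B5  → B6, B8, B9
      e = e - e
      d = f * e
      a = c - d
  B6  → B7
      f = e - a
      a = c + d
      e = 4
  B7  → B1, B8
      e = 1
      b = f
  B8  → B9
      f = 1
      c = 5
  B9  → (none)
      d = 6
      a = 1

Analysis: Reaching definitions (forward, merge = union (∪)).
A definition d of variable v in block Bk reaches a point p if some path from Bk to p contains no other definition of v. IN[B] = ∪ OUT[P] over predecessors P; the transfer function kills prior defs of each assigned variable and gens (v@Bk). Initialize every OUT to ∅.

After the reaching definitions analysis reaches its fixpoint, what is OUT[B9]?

Converged values:
  B0: | IN={} | OUT={d@B0, e@B0}
  B1: | IN={a@B6, b@B7, c@B2, d@B0, d@B5, e@B0, e@B7, f@B6} | OUT={a@B6, b@B7, c@B2, d@B0, d@B5, e@B1, f@B1}
  B2: | IN={a@B6, b@B7, c@B2, d@B0, d@B5, e@B1, f@B1} | OUT={a@B6, b@B7, c@B2, d@B0, d@B5, e@B1, f@B1}
  B3: | IN={a@B6, b@B7, c@B2, d@B0, d@B5, e@B1, f@B1} | OUT={a@B6, b@B7, c@B2, d@B0, d@B5, e@B1, f@B1}
  B4: | IN={a@B6, b@B7, c@B2, d@B0, d@B5, e@B1, f@B1} | OUT={a@B4, b@B4, c@B2, d@B0, d@B5, e@B1, f@B1}
  B5: | IN={a@B4, b@B4, c@B2, d@B0, d@B5, e@B1, f@B1} | OUT={a@B5, b@B4, c@B2, d@B5, e@B5, f@B1}
  B6: | IN={a@B5, b@B4, c@B2, d@B5, e@B5, f@B1} | OUT={a@B6, b@B4, c@B2, d@B5, e@B6, f@B6}
  B7: | IN={a@B6, b@B4, c@B2, d@B5, e@B6, f@B6} | OUT={a@B6, b@B7, c@B2, d@B5, e@B7, f@B6}
  B8: | IN={a@B5, a@B6, b@B4, b@B7, c@B2, d@B5, e@B5, e@B7, f@B1, f@B6} | OUT={a@B5, a@B6, b@B4, b@B7, c@B8, d@B5, e@B5, e@B7, f@B8}
  B9: | IN={a@B5, a@B6, b@B4, b@B7, c@B2, c@B8, d@B0, d@B5, e@B1, e@B5, e@B7, f@B1, f@B8} | OUT={a@B9, b@B4, b@B7, c@B2, c@B8, d@B9, e@B1, e@B5, e@B7, f@B1, f@B8}

Merge at B9: IN[B9] = OUT[B3] ⊔ OUT[B5] ⊔ OUT[B8] = {a@B5, a@B6, b@B4, b@B7, c@B2, c@B8, d@B0, d@B5, e@B1, e@B5, e@B7, f@B1, f@B8}
Applying B9's transfer function to that IN value gives OUT[B9] (row B9 above).

Answer: {a@B9, b@B4, b@B7, c@B2, c@B8, d@B9, e@B1, e@B5, e@B7, f@B1, f@B8}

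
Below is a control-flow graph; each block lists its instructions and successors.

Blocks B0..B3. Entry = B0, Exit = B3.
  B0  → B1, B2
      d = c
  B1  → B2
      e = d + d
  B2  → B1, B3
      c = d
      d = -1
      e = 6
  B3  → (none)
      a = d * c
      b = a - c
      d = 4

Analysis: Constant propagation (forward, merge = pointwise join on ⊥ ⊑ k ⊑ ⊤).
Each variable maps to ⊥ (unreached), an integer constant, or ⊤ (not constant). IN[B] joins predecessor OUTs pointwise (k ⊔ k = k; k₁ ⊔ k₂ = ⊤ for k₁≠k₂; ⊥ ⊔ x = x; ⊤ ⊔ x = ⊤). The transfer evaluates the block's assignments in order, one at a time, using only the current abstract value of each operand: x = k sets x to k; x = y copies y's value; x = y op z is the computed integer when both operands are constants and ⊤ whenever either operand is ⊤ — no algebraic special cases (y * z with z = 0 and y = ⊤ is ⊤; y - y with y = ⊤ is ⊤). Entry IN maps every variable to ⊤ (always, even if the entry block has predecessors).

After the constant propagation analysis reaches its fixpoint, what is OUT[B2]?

Fixpoint table:
  B0: | IN=(all ⊤) | OUT=(all ⊤)
  B1: | IN=(all ⊤) | OUT=(all ⊤)
  B2: | IN=(all ⊤) | OUT={d:-1, e:6; rest ⊤}
  B3: | IN={d:-1, e:6; rest ⊤} | OUT={d:4, e:6; rest ⊤}

Merge at B2: IN[B2] = OUT[B0] ⊔ OUT[B1] = {a: ⊤, b: ⊤, c: ⊤, d: ⊤, e: ⊤, f: ⊤}
Applying B2's transfer function to that IN value gives OUT[B2] (row B2 above).

Answer: {a: ⊤, b: ⊤, c: ⊤, d: -1, e: 6, f: ⊤}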